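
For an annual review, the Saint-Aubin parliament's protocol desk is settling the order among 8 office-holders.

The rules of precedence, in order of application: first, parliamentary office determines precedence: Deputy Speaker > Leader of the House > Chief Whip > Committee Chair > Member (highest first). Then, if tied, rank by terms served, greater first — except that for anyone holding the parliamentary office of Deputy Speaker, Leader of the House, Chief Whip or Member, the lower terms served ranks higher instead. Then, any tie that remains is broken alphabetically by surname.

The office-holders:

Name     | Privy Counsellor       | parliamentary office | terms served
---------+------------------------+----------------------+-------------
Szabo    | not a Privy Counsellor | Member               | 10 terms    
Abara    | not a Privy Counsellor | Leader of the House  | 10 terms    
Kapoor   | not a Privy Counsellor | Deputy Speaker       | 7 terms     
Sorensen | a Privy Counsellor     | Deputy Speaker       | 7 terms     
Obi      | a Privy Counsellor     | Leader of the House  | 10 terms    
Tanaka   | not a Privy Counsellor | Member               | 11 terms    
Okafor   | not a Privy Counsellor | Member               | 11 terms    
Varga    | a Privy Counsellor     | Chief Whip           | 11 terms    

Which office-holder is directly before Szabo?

By parliamentary office: Kapoor and Sorensen (Deputy Speaker); then Abara and Obi (Leader of the House); then Varga (Chief Whip); then Szabo, Okafor and Tanaka (Member).
Kapoor and Sorensen both have terms served 7 terms, so the next rule applies.
Among Kapoor and Sorensen, alphabetically by surname: Kapoor before Sorensen.
Abara and Obi both have terms served 10 terms, so the next rule applies.
Among Abara and Obi, alphabetically by surname: Abara before Obi.
Among Szabo, Okafor and Tanaka, by terms served (lower first) (reversed rule for this group): Szabo (10 terms) before Okafor and Tanaka (11 terms).
Among Okafor and Tanaka, alphabetically by surname: Okafor before Tanaka.
Order: Kapoor, Sorensen, Abara, Obi, Varga, Szabo, Okafor, Tanaka.

Varga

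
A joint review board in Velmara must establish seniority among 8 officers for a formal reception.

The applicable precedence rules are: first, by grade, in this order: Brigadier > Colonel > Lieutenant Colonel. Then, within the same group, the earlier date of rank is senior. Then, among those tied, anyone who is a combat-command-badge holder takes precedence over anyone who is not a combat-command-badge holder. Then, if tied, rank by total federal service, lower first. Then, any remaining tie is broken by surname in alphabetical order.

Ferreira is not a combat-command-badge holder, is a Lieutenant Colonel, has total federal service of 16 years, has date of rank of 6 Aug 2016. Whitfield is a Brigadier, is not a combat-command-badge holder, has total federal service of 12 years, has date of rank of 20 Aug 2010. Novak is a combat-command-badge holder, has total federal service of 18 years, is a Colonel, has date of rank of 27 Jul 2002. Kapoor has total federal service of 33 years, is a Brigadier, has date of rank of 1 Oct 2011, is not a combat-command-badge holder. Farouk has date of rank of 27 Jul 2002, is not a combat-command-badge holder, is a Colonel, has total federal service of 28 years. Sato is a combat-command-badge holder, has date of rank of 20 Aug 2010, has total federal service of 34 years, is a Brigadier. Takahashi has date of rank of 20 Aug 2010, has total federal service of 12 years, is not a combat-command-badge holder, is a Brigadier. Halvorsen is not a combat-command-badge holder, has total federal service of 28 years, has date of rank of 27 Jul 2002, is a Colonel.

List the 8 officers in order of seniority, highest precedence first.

By grade: Sato, Takahashi, Whitfield and Kapoor (Brigadier); then Novak, Farouk and Halvorsen (Colonel); then Ferreira (Lieutenant Colonel).
Among Sato, Takahashi, Whitfield and Kapoor, by date of rank (earlier first): Sato, Takahashi and Whitfield (20 Aug 2010) before Kapoor (1 Oct 2011).
Among Sato, Takahashi and Whitfield, a combat-command-badge holder before not a combat-command-badge holder: Sato (a combat-command-badge holder) before Takahashi and Whitfield (not a combat-command-badge holder).
Takahashi and Whitfield both have total federal service 12 years, so the next rule applies.
Among Takahashi and Whitfield, alphabetically by surname: Takahashi before Whitfield.
Novak, Farouk and Halvorsen all have date of rank 27 Jul 2002, so the next rule applies.
Among Novak, Farouk and Halvorsen, a combat-command-badge holder before not a combat-command-badge holder: Novak (a combat-command-badge holder) before Farouk and Halvorsen (not a combat-command-badge holder).
Farouk and Halvorsen both have total federal service 28 years, so the next rule applies.
Among Farouk and Halvorsen, alphabetically by surname: Farouk before Halvorsen.
Full order: Sato, Takahashi, Whitfield, Kapoor, Novak, Farouk, Halvorsen, Ferreira.

Sato, Takahashi, Whitfield, Kapoor, Novak, Farouk, Halvorsen, Ferreira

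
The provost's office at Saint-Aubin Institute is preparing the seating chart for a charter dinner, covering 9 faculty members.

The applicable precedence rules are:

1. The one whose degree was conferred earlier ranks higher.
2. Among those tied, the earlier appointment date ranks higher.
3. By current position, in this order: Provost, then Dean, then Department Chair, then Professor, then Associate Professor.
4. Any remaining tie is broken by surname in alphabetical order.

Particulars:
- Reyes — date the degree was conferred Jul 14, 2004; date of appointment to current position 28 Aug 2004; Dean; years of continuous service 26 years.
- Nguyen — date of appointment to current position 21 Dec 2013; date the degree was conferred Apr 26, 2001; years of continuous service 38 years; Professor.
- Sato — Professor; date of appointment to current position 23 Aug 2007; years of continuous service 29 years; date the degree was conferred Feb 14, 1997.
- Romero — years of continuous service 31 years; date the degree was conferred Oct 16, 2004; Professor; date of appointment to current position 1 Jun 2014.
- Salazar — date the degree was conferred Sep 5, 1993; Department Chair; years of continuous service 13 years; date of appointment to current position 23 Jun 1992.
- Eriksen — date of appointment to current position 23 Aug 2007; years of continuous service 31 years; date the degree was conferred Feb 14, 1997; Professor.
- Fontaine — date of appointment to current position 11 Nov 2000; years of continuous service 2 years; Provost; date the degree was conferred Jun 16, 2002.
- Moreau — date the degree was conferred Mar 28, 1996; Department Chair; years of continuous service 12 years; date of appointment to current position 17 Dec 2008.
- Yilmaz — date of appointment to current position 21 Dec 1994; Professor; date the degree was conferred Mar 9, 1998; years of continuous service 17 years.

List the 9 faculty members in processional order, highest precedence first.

Salazar, Moreau, Eriksen, Sato, Yilmaz, Nguyen, Fontaine, Reyes, Romero

By date the degree was conferred (earlier first): Salazar (Sep 5, 1993); then Moreau (Mar 28, 1996); then Eriksen and Sato (both Feb 14, 1997); then Yilmaz (Mar 9, 1998); then Nguyen (Apr 26, 2001); then Fontaine (Jun 16, 2002); then Reyes (Jul 14, 2004); then Romero (Oct 16, 2004).
Eriksen and Sato both have date of appointment to current position 23 Aug 2007, so the next rule applies.
Eriksen and Sato are each Professor, so the next rule applies.
Among Eriksen and Sato, alphabetically by surname: Eriksen before Sato.
Full order: Salazar, Moreau, Eriksen, Sato, Yilmaz, Nguyen, Fontaine, Reyes, Romero.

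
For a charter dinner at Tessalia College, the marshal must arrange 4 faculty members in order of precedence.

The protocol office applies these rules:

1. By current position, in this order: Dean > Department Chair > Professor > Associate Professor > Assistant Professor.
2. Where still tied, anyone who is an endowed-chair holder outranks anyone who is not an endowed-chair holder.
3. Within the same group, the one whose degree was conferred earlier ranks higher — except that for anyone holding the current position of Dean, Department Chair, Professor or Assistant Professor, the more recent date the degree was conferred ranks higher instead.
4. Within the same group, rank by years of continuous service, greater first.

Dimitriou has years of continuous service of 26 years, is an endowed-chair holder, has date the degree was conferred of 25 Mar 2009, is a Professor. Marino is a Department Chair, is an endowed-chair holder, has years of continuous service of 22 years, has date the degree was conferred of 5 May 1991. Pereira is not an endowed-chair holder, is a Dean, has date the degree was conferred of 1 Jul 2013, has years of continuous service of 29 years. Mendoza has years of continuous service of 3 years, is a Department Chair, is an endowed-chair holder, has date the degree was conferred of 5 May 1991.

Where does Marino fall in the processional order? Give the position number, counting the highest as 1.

By current position: Pereira (Dean); then Marino and Mendoza (Department Chair); then Dimitriou (Professor).
Marino and Mendoza are each an endowed-chair holder, so the next rule applies.
Marino and Mendoza both have date the degree was conferred 5 May 1991, so the next rule applies.
Among Marino and Mendoza, by years of continuous service (higher first): Marino (22 years) before Mendoza (3 years).
Order: Pereira, Marino, Mendoza, Dimitriou. So position 2.

2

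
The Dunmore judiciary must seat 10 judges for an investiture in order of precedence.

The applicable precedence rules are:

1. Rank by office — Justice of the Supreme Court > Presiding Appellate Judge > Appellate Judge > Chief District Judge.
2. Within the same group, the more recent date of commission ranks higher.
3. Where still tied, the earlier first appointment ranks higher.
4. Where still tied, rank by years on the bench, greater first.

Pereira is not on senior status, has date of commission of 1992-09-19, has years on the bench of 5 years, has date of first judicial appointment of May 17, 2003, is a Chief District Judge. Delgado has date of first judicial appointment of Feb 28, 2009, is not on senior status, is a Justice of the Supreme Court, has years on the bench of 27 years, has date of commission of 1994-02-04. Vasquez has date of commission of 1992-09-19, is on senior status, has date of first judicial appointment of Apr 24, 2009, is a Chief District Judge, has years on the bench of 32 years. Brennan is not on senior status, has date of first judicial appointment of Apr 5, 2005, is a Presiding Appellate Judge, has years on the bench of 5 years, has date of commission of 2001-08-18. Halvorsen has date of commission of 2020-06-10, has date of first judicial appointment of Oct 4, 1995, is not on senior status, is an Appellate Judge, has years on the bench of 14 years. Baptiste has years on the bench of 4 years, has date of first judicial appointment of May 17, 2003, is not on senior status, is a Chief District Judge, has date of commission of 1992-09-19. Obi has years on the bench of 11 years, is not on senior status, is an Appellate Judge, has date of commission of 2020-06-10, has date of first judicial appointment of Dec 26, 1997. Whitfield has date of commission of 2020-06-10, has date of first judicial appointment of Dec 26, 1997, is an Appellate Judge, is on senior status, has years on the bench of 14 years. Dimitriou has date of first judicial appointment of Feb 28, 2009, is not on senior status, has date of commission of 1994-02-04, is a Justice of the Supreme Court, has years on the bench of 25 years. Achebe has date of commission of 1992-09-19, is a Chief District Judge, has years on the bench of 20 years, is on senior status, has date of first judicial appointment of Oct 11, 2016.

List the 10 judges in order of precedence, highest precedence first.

Delgado, Dimitriou, Brennan, Halvorsen, Whitfield, Obi, Pereira, Baptiste, Vasquez, Achebe

By office: Delgado and Dimitriou (Justice of the Supreme Court); then Brennan (Presiding Appellate Judge); then Halvorsen, Whitfield and Obi (Appellate Judge); then Pereira, Baptiste, Vasquez and Achebe (Chief District Judge).
Delgado and Dimitriou both have date of commission 1994-02-04, so the next rule applies.
Delgado and Dimitriou both have date of first judicial appointment Feb 28, 2009, so the next rule applies.
Among Delgado and Dimitriou, by years on the bench (higher first): Delgado (27 years) before Dimitriou (25 years).
Halvorsen, Whitfield and Obi all have date of commission 2020-06-10, so the next rule applies.
Among Halvorsen, Whitfield and Obi, by date of first judicial appointment (earlier first): Halvorsen (Oct 4, 1995) before Whitfield and Obi (Dec 26, 1997).
Among Whitfield and Obi, by years on the bench (higher first): Whitfield (14 years) before Obi (11 years).
Pereira, Baptiste, Vasquez and Achebe all have date of commission 1992-09-19, so the next rule applies.
Among Pereira, Baptiste, Vasquez and Achebe, by date of first judicial appointment (earlier first): Pereira and Baptiste (May 17, 2003) before Vasquez (Apr 24, 2009) before Achebe (Oct 11, 2016).
Among Pereira and Baptiste, by years on the bench (higher first): Pereira (5 years) before Baptiste (4 years).
Full order: Delgado, Dimitriou, Brennan, Halvorsen, Whitfield, Obi, Pereira, Baptiste, Vasquez, Achebe.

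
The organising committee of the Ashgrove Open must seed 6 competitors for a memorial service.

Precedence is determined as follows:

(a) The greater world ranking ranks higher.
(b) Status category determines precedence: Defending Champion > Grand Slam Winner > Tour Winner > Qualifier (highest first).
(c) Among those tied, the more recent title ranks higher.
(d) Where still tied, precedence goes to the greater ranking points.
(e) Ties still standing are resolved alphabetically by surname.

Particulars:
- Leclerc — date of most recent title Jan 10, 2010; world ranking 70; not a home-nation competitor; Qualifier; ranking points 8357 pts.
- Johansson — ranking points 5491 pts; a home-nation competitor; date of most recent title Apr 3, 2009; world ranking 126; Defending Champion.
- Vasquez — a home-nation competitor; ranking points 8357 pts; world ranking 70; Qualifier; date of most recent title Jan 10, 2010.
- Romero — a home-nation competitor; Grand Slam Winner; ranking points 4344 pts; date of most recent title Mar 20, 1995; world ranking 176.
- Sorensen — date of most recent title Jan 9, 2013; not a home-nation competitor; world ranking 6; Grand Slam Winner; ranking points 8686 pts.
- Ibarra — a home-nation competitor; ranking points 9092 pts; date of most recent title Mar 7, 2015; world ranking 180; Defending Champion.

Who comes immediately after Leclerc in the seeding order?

Vasquez

By world ranking (higher first): Ibarra (180); then Romero (176); then Johansson (126); then Leclerc and Vasquez (both 70); then Sorensen (6).
Leclerc and Vasquez are each Qualifier, so the next rule applies.
Leclerc and Vasquez both have date of most recent title Jan 10, 2010, so the next rule applies.
Leclerc and Vasquez both have ranking points 8357 pts, so the next rule applies.
Among Leclerc and Vasquez, alphabetically by surname: Leclerc before Vasquez.
Order: Ibarra, Romero, Johansson, Leclerc, Vasquez, Sorensen.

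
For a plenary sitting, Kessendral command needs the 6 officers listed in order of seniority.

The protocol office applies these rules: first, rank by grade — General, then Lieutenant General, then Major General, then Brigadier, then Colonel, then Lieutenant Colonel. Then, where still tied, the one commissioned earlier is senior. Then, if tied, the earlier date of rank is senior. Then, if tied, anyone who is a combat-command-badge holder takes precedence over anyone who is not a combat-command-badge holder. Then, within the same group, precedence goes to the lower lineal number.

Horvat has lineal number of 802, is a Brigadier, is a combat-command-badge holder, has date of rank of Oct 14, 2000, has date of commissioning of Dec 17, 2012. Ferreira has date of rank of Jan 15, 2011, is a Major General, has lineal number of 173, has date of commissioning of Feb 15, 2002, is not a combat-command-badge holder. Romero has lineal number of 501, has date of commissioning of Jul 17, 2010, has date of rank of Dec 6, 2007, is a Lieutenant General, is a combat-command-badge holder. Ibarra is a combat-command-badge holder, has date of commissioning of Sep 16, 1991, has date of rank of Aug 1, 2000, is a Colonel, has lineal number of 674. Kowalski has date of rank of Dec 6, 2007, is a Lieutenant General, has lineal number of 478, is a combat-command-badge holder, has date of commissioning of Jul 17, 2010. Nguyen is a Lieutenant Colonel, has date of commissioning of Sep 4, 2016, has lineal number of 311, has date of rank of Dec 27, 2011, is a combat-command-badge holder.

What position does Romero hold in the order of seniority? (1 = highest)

2

By grade: Kowalski and Romero (Lieutenant General); then Ferreira (Major General); then Horvat (Brigadier); then Ibarra (Colonel); then Nguyen (Lieutenant Colonel).
Kowalski and Romero both have date of commissioning Jul 17, 2010, so the next rule applies.
Kowalski and Romero both have date of rank Dec 6, 2007, so the next rule applies.
Kowalski and Romero are each a combat-command-badge holder, so the next rule applies.
Among Kowalski and Romero, by lineal number (lower first): Kowalski (478) before Romero (501).
Order: Kowalski, Romero, Ferreira, Horvat, Ibarra, Nguyen. So position 2.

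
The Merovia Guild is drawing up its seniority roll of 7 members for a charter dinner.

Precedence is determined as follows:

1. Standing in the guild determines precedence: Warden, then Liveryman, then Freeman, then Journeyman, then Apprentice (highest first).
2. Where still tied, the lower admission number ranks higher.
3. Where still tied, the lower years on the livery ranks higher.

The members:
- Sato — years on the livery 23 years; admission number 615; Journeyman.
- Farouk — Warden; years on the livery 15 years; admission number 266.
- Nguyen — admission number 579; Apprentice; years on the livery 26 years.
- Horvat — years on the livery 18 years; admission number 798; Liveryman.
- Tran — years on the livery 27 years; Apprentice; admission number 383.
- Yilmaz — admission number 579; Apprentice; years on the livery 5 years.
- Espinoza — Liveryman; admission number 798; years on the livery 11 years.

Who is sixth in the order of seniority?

Yilmaz

By standing in the guild: Farouk (Warden); then Espinoza and Horvat (Liveryman); then Sato (Journeyman); then Tran, Yilmaz and Nguyen (Apprentice).
Espinoza and Horvat both have admission number 798, so the next rule applies.
Among Espinoza and Horvat, by years on the livery (lower first): Espinoza (11 years) before Horvat (18 years).
Among Tran, Yilmaz and Nguyen, by admission number (lower first): Tran (383) before Yilmaz and Nguyen (579).
Among Yilmaz and Nguyen, by years on the livery (lower first): Yilmaz (5 years) before Nguyen (26 years).
Order: Farouk, Espinoza, Horvat, Sato, Tran, Yilmaz, Nguyen.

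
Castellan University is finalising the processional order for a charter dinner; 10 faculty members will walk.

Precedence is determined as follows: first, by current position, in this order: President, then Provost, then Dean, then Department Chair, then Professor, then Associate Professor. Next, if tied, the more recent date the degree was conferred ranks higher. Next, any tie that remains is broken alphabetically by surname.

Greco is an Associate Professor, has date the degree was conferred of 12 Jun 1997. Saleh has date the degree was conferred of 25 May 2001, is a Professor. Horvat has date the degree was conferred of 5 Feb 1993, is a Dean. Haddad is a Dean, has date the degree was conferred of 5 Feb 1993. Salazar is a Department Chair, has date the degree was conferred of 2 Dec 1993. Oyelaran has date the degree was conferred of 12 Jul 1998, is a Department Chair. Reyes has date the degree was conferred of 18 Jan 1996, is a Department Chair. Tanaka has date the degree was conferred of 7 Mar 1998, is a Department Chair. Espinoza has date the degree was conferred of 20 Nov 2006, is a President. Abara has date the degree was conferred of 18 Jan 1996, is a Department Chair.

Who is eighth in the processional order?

By current position: Espinoza (President); then Haddad and Horvat (Dean); then Oyelaran, Tanaka, Abara, Reyes and Salazar (Department Chair); then Saleh (Professor); then Greco (Associate Professor).
Haddad and Horvat both have date the degree was conferred 5 Feb 1993, so the next rule applies.
Among Haddad and Horvat, alphabetically by surname: Haddad before Horvat.
Among Oyelaran, Tanaka, Abara, Reyes and Salazar, by date the degree was conferred (later first): Oyelaran (12 Jul 1998) before Tanaka (7 Mar 1998) before Abara and Reyes (18 Jan 1996) before Salazar (2 Dec 1993).
Among Abara and Reyes, alphabetically by surname: Abara before Reyes.
Order: Espinoza, Haddad, Horvat, Oyelaran, Tanaka, Abara, Reyes, Salazar, Saleh, Greco.

Salazar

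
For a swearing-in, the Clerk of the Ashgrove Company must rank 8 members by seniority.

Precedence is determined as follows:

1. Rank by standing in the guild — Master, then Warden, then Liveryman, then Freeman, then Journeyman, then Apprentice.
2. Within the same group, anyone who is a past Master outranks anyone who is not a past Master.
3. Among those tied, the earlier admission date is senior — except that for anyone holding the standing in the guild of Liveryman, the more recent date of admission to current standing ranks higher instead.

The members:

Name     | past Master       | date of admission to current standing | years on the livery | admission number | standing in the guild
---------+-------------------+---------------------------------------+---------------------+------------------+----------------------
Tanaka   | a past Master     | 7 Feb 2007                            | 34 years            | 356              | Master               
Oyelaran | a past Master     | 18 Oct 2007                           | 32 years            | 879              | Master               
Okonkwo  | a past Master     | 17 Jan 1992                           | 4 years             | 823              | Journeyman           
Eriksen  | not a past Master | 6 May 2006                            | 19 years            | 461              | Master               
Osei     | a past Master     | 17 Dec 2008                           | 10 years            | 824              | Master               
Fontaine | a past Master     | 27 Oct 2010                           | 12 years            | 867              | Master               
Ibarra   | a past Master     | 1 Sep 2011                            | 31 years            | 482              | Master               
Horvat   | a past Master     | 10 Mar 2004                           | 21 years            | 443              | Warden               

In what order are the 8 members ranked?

Tanaka, Oyelaran, Osei, Fontaine, Ibarra, Eriksen, Horvat, Okonkwo

By standing in the guild: Tanaka, Oyelaran, Osei, Fontaine, Ibarra and Eriksen (Master); then Horvat (Warden); then Okonkwo (Journeyman).
Among Tanaka, Oyelaran, Osei, Fontaine, Ibarra and Eriksen, a past Master before not a past Master: Tanaka, Oyelaran, Osei, Fontaine and Ibarra (a past Master) before Eriksen (not a past Master).
Among Tanaka, Oyelaran, Osei, Fontaine and Ibarra, by date of admission to current standing (earlier first): Tanaka (7 Feb 2007) before Oyelaran (18 Oct 2007) before Osei (17 Dec 2008) before Fontaine (27 Oct 2010) before Ibarra (1 Sep 2011).
Full order: Tanaka, Oyelaran, Osei, Fontaine, Ibarra, Eriksen, Horvat, Okonkwo.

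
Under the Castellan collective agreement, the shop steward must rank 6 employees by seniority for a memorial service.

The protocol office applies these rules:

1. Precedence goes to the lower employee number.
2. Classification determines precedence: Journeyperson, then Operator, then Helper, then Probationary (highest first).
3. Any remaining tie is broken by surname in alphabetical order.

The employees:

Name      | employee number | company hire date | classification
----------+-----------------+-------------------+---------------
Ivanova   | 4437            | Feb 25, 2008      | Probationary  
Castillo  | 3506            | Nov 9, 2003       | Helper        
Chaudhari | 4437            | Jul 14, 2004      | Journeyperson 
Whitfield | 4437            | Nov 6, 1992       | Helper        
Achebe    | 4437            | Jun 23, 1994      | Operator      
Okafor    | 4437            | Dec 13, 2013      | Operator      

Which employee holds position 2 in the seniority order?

Chaudhari

By employee number (lower first): Castillo (3506); then Chaudhari, Achebe, Okafor, Whitfield and Ivanova (each 4437).
Among Chaudhari, Achebe, Okafor, Whitfield and Ivanova, by classification: Chaudhari (Journeyperson) before Achebe and Okafor (Operator) before Whitfield (Helper) before Ivanova (Probationary).
Among Achebe and Okafor, alphabetically by surname: Achebe before Okafor.
Order: Castillo, Chaudhari, Achebe, Okafor, Whitfield, Ivanova.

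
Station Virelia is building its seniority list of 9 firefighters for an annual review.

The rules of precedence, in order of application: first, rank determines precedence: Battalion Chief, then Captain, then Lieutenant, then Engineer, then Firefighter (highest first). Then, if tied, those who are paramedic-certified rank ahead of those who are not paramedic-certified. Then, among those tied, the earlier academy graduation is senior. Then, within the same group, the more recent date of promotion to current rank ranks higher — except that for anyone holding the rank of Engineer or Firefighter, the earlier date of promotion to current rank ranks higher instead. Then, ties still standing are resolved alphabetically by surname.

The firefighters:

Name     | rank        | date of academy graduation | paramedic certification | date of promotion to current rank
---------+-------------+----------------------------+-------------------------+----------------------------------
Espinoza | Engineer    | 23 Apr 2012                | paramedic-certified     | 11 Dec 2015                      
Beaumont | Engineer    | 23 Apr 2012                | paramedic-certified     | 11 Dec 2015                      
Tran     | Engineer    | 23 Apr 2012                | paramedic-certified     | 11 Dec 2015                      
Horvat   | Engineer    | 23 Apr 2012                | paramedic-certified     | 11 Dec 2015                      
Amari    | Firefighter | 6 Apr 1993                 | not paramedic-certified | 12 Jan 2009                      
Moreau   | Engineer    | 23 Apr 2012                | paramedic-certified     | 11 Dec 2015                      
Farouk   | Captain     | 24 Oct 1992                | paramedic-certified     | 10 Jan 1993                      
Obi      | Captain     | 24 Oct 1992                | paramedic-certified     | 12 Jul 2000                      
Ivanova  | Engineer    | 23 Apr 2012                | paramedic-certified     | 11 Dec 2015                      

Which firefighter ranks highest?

By rank: Obi and Farouk (Captain); then Beaumont, Espinoza, Horvat, Ivanova, Moreau and Tran (Engineer); then Amari (Firefighter).
Obi and Farouk are each paramedic-certified, so the next rule applies.
Obi and Farouk both have date of academy graduation 24 Oct 1992, so the next rule applies.
Among Obi and Farouk, by date of promotion to current rank (later first): Obi (12 Jul 2000) before Farouk (10 Jan 1993).
Beaumont, Espinoza, Horvat, Ivanova, Moreau and Tran are each paramedic-certified, so the next rule applies.
Beaumont, Espinoza, Horvat, Ivanova, Moreau and Tran all have date of academy graduation 23 Apr 2012, so the next rule applies.
Beaumont, Espinoza, Horvat, Ivanova, Moreau and Tran all have date of promotion to current rank 11 Dec 2015, so the next rule applies.
Among Beaumont, Espinoza, Horvat, Ivanova, Moreau and Tran, alphabetically by surname: Beaumont before Espinoza before Horvat before Ivanova before Moreau before Tran.
Order: Obi, Farouk, Beaumont, Espinoza, Horvat, Ivanova, Moreau, Tran, Amari.

Obi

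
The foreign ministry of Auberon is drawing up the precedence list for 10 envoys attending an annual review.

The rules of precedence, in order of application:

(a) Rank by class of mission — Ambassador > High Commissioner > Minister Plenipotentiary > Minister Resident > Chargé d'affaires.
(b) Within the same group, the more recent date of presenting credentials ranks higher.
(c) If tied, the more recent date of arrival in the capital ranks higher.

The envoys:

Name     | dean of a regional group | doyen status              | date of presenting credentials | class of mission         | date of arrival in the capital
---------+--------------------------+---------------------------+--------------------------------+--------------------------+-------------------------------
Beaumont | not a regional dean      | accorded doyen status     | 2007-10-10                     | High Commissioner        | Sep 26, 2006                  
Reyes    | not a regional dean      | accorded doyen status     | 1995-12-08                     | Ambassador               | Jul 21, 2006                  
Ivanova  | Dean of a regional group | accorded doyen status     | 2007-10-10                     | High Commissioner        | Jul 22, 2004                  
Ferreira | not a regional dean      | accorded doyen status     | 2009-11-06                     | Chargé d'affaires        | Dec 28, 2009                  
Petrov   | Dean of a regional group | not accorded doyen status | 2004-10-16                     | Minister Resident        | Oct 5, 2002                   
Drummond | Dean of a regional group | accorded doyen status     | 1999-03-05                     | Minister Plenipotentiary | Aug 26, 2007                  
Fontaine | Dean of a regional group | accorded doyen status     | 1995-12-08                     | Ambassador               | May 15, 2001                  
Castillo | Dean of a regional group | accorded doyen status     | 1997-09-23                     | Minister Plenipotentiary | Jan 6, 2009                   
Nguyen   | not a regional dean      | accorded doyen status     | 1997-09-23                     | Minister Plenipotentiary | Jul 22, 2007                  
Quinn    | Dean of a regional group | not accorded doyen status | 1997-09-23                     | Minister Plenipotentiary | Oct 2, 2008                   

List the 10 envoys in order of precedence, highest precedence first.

By class of mission: Reyes and Fontaine (Ambassador); then Beaumont and Ivanova (High Commissioner); then Drummond, Castillo, Quinn and Nguyen (Minister Plenipotentiary); then Petrov (Minister Resident); then Ferreira (Chargé d'affaires).
Reyes and Fontaine both have date of presenting credentials 1995-12-08, so the next rule applies.
Among Reyes and Fontaine, by date of arrival in the capital (later first): Reyes (Jul 21, 2006) before Fontaine (May 15, 2001).
Beaumont and Ivanova both have date of presenting credentials 2007-10-10, so the next rule applies.
Among Beaumont and Ivanova, by date of arrival in the capital (later first): Beaumont (Sep 26, 2006) before Ivanova (Jul 22, 2004).
Among Drummond, Castillo, Quinn and Nguyen, by date of presenting credentials (later first): Drummond (1999-03-05) before Castillo, Quinn and Nguyen (1997-09-23).
Among Castillo, Quinn and Nguyen, by date of arrival in the capital (later first): Castillo (Jan 6, 2009) before Quinn (Oct 2, 2008) before Nguyen (Jul 22, 2007).
Full order: Reyes, Fontaine, Beaumont, Ivanova, Drummond, Castillo, Quinn, Nguyen, Petrov, Ferreira.

Reyes, Fontaine, Beaumont, Ivanova, Drummond, Castillo, Quinn, Nguyen, Petrov, Ferreira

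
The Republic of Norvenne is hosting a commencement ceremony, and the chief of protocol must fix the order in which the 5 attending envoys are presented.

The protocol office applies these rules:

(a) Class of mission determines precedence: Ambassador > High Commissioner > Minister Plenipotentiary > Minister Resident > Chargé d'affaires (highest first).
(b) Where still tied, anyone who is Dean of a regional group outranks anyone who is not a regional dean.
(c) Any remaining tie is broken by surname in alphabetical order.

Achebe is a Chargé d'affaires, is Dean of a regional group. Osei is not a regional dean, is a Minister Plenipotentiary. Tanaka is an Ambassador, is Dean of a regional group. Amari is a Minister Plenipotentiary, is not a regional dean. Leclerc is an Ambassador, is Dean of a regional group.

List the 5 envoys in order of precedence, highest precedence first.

Leclerc, Tanaka, Amari, Osei, Achebe

By class of mission: Leclerc and Tanaka (Ambassador); then Amari and Osei (Minister Plenipotentiary); then Achebe (Chargé d'affaires).
Leclerc and Tanaka are each Dean of a regional group, so the next rule applies.
Among Leclerc and Tanaka, alphabetically by surname: Leclerc before Tanaka.
Amari and Osei are each not a regional dean, so the next rule applies.
Among Amari and Osei, alphabetically by surname: Amari before Osei.
Full order: Leclerc, Tanaka, Amari, Osei, Achebe.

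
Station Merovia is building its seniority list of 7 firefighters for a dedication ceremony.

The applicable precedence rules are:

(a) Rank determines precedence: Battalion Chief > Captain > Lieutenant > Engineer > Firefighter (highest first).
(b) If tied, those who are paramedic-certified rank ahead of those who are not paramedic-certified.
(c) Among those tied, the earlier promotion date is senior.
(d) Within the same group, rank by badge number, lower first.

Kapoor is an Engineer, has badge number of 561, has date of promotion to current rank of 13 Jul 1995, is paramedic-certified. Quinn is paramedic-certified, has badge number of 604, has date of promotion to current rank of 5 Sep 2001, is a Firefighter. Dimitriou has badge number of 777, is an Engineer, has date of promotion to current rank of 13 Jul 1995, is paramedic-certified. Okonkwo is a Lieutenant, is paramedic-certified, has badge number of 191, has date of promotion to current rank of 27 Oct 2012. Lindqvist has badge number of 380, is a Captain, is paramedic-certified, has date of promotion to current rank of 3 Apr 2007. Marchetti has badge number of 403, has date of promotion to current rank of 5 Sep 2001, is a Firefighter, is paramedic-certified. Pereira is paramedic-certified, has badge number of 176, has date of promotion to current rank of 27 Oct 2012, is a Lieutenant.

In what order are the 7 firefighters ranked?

By rank: Lindqvist (Captain); then Pereira and Okonkwo (Lieutenant); then Kapoor and Dimitriou (Engineer); then Marchetti and Quinn (Firefighter).
Pereira and Okonkwo are each paramedic-certified, so the next rule applies.
Pereira and Okonkwo both have date of promotion to current rank 27 Oct 2012, so the next rule applies.
Among Pereira and Okonkwo, by badge number (lower first): Pereira (176) before Okonkwo (191).
Kapoor and Dimitriou are each paramedic-certified, so the next rule applies.
Kapoor and Dimitriou both have date of promotion to current rank 13 Jul 1995, so the next rule applies.
Among Kapoor and Dimitriou, by badge number (lower first): Kapoor (561) before Dimitriou (777).
Marchetti and Quinn are each paramedic-certified, so the next rule applies.
Marchetti and Quinn both have date of promotion to current rank 5 Sep 2001, so the next rule applies.
Among Marchetti and Quinn, by badge number (lower first): Marchetti (403) before Quinn (604).
Full order: Lindqvist, Pereira, Okonkwo, Kapoor, Dimitriou, Marchetti, Quinn.

Lindqvist, Pereira, Okonkwo, Kapoor, Dimitriou, Marchetti, Quinn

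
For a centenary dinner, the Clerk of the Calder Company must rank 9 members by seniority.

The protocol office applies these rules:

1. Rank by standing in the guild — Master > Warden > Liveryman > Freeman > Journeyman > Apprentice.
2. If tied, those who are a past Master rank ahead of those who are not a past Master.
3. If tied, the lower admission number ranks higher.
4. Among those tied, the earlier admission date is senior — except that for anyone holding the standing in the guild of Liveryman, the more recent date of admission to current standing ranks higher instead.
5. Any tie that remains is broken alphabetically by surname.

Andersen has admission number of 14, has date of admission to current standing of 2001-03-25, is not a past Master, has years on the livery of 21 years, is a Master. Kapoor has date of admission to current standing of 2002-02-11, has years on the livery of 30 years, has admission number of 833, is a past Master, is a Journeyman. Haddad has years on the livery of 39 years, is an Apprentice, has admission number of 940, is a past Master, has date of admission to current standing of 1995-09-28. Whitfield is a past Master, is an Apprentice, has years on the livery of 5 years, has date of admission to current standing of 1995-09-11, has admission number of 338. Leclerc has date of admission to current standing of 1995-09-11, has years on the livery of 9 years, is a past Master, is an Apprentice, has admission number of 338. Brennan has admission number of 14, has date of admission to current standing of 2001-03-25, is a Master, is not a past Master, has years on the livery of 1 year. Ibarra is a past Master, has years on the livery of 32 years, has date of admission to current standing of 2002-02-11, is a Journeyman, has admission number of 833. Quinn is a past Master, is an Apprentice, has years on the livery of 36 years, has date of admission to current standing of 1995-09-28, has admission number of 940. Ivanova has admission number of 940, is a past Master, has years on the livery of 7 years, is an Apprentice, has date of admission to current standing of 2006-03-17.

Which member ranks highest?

Andersen

By standing in the guild: Andersen and Brennan (Master); then Ibarra and Kapoor (Journeyman); then Leclerc, Whitfield, Haddad, Quinn and Ivanova (Apprentice).
Andersen and Brennan are each not a past Master, so the next rule applies.
Andersen and Brennan both have admission number 14, so the next rule applies.
Andersen and Brennan both have date of admission to current standing 2001-03-25, so the next rule applies.
Among Andersen and Brennan, alphabetically by surname: Andersen before Brennan.
Ibarra and Kapoor are each a past Master, so the next rule applies.
Ibarra and Kapoor both have admission number 833, so the next rule applies.
Ibarra and Kapoor both have date of admission to current standing 2002-02-11, so the next rule applies.
Among Ibarra and Kapoor, alphabetically by surname: Ibarra before Kapoor.
Leclerc, Whitfield, Haddad, Quinn and Ivanova are each a past Master, so the next rule applies.
Among Leclerc, Whitfield, Haddad, Quinn and Ivanova, by admission number (lower first): Leclerc and Whitfield (338) before Haddad, Quinn and Ivanova (940).
Leclerc and Whitfield both have date of admission to current standing 1995-09-11, so the next rule applies.
Among Leclerc and Whitfield, alphabetically by surname: Leclerc before Whitfield.
Among Haddad, Quinn and Ivanova, by date of admission to current standing (earlier first): Haddad and Quinn (1995-09-28) before Ivanova (2006-03-17).
Among Haddad and Quinn, alphabetically by surname: Haddad before Quinn.
Order: Andersen, Brennan, Ibarra, Kapoor, Leclerc, Whitfield, Haddad, Quinn, Ivanova.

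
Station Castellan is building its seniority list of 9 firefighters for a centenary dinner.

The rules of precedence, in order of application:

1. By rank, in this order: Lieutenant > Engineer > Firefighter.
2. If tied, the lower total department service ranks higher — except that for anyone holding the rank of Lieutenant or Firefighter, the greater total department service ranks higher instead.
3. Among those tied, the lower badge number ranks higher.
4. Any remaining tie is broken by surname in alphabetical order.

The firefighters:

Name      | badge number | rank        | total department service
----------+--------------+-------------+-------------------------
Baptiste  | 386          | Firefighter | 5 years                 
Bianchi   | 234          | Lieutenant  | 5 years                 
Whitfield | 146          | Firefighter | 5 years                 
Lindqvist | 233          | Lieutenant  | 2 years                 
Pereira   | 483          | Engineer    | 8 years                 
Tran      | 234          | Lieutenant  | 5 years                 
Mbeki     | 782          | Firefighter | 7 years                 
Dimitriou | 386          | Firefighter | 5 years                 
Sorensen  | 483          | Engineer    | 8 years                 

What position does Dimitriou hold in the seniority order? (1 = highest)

9

By rank: Bianchi, Tran and Lindqvist (Lieutenant); then Pereira and Sorensen (Engineer); then Mbeki, Whitfield, Baptiste and Dimitriou (Firefighter).
Among Bianchi, Tran and Lindqvist, by total department service (higher first) (reversed rule for this group): Bianchi and Tran (5 years) before Lindqvist (2 years).
Bianchi and Tran both have badge number 234, so the next rule applies.
Among Bianchi and Tran, alphabetically by surname: Bianchi before Tran.
Pereira and Sorensen both have total department service 8 years, so the next rule applies.
Pereira and Sorensen both have badge number 483, so the next rule applies.
Among Pereira and Sorensen, alphabetically by surname: Pereira before Sorensen.
Among Mbeki, Whitfield, Baptiste and Dimitriou, by total department service (higher first) (reversed rule for this group): Mbeki (7 years) before Whitfield, Baptiste and Dimitriou (5 years).
Among Whitfield, Baptiste and Dimitriou, by badge number (lower first): Whitfield (146) before Baptiste and Dimitriou (386).
Among Baptiste and Dimitriou, alphabetically by surname: Baptiste before Dimitriou.
Order: Bianchi, Tran, Lindqvist, Pereira, Sorensen, Mbeki, Whitfield, Baptiste, Dimitriou. So position 9.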